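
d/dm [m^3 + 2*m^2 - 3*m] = 3*m^2 + 4*m - 3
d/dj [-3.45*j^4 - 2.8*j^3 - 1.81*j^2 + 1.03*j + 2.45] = -13.8*j^3 - 8.4*j^2 - 3.62*j + 1.03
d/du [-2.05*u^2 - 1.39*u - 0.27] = -4.1*u - 1.39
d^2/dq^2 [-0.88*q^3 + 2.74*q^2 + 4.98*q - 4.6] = 5.48 - 5.28*q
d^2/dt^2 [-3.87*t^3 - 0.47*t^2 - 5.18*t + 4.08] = -23.22*t - 0.94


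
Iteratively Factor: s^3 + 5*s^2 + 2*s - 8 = (s + 4)*(s^2 + s - 2) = (s - 1)*(s + 4)*(s + 2)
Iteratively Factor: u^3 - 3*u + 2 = (u - 1)*(u^2 + u - 2) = (u - 1)^2*(u + 2)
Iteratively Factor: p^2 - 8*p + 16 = (p - 4)*(p - 4)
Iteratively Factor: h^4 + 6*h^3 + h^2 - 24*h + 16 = (h - 1)*(h^3 + 7*h^2 + 8*h - 16) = (h - 1)^2*(h^2 + 8*h + 16) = (h - 1)^2*(h + 4)*(h + 4)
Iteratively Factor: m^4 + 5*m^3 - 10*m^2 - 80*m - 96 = (m + 4)*(m^3 + m^2 - 14*m - 24) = (m + 3)*(m + 4)*(m^2 - 2*m - 8) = (m + 2)*(m + 3)*(m + 4)*(m - 4)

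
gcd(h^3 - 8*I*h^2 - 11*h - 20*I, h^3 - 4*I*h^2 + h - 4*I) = h^2 - 3*I*h + 4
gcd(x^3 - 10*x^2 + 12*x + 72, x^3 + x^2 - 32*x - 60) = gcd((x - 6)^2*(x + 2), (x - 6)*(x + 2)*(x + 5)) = x^2 - 4*x - 12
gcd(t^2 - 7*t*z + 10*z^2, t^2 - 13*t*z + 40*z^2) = -t + 5*z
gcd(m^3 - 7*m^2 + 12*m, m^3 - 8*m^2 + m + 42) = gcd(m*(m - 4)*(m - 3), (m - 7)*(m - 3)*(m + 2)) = m - 3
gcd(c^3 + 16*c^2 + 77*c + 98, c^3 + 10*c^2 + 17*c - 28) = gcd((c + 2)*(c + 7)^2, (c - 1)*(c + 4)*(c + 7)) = c + 7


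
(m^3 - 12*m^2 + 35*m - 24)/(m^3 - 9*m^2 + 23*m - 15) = (m - 8)/(m - 5)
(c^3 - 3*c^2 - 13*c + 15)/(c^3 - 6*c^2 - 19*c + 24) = (c - 5)/(c - 8)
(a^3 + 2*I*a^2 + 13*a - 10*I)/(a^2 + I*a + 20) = (a^2 - 3*I*a - 2)/(a - 4*I)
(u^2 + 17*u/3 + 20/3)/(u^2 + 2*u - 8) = (u + 5/3)/(u - 2)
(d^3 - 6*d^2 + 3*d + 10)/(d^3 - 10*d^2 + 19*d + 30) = (d - 2)/(d - 6)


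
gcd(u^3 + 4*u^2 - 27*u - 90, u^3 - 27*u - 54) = u + 3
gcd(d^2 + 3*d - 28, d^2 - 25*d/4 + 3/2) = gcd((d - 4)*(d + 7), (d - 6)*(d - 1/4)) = 1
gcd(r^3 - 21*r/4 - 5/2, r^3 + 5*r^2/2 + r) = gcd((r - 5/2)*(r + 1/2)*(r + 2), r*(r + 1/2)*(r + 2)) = r^2 + 5*r/2 + 1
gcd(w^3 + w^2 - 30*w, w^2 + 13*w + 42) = w + 6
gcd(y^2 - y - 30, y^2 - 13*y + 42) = y - 6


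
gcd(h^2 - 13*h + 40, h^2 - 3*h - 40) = h - 8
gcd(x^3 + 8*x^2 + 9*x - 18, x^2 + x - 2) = x - 1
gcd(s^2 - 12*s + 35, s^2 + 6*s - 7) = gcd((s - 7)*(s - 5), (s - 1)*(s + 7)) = 1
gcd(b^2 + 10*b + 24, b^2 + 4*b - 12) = b + 6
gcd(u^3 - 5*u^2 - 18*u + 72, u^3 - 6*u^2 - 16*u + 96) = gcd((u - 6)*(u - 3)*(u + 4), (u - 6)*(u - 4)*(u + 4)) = u^2 - 2*u - 24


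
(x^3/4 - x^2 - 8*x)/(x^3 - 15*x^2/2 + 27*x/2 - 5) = x*(x^2 - 4*x - 32)/(2*(2*x^3 - 15*x^2 + 27*x - 10))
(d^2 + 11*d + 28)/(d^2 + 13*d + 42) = (d + 4)/(d + 6)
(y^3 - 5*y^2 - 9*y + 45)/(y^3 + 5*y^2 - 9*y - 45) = (y - 5)/(y + 5)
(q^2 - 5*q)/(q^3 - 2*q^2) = (q - 5)/(q*(q - 2))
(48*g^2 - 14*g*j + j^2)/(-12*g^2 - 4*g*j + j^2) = (-8*g + j)/(2*g + j)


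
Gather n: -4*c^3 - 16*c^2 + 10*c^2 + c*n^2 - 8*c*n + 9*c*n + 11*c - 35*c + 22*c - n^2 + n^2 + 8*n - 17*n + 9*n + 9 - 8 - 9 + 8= -4*c^3 - 6*c^2 + c*n^2 + c*n - 2*c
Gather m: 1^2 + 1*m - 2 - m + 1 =0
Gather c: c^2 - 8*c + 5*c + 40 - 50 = c^2 - 3*c - 10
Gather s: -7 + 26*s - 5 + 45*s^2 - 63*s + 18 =45*s^2 - 37*s + 6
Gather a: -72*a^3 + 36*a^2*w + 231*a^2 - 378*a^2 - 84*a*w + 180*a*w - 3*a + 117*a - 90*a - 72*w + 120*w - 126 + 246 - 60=-72*a^3 + a^2*(36*w - 147) + a*(96*w + 24) + 48*w + 60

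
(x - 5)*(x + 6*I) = x^2 - 5*x + 6*I*x - 30*I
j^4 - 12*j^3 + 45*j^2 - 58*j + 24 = (j - 6)*(j - 4)*(j - 1)^2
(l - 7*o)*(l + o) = l^2 - 6*l*o - 7*o^2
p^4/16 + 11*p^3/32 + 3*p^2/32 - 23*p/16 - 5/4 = (p/4 + 1/4)*(p/4 + 1)*(p - 2)*(p + 5/2)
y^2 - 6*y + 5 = (y - 5)*(y - 1)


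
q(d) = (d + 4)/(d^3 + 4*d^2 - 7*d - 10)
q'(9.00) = 0.00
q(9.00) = 0.01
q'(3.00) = -0.27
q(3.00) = 0.22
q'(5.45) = -0.02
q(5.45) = 0.04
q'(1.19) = -0.38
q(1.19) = -0.47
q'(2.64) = -0.68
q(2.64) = 0.37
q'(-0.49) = 0.92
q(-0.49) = -0.61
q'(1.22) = -0.42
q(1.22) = -0.48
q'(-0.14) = 0.28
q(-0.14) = -0.43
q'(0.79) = -0.12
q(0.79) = -0.38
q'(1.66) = -2.44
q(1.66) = -0.94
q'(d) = (d + 4)*(-3*d^2 - 8*d + 7)/(d^3 + 4*d^2 - 7*d - 10)^2 + 1/(d^3 + 4*d^2 - 7*d - 10)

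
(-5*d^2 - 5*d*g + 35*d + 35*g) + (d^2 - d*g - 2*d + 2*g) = -4*d^2 - 6*d*g + 33*d + 37*g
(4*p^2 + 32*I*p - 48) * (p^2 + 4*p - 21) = 4*p^4 + 16*p^3 + 32*I*p^3 - 132*p^2 + 128*I*p^2 - 192*p - 672*I*p + 1008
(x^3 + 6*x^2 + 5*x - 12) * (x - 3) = x^4 + 3*x^3 - 13*x^2 - 27*x + 36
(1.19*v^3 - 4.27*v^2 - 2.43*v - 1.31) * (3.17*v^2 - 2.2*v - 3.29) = 3.7723*v^5 - 16.1539*v^4 - 2.2242*v^3 + 15.2416*v^2 + 10.8767*v + 4.3099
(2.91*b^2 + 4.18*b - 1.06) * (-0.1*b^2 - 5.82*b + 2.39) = -0.291*b^4 - 17.3542*b^3 - 17.2667*b^2 + 16.1594*b - 2.5334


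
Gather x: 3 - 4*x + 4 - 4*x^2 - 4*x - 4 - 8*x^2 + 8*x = 3 - 12*x^2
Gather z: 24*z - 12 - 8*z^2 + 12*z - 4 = -8*z^2 + 36*z - 16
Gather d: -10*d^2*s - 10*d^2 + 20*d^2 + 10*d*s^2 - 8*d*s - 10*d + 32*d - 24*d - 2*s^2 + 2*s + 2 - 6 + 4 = d^2*(10 - 10*s) + d*(10*s^2 - 8*s - 2) - 2*s^2 + 2*s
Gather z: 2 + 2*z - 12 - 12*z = -10*z - 10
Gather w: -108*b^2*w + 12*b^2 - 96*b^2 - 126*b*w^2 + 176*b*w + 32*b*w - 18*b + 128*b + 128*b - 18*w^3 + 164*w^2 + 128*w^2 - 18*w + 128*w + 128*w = -84*b^2 + 238*b - 18*w^3 + w^2*(292 - 126*b) + w*(-108*b^2 + 208*b + 238)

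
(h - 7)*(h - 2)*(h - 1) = h^3 - 10*h^2 + 23*h - 14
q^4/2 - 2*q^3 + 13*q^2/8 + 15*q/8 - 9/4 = (q/2 + 1/2)*(q - 2)*(q - 3/2)^2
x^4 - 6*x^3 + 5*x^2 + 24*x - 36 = (x - 3)^2*(x - 2)*(x + 2)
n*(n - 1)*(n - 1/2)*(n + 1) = n^4 - n^3/2 - n^2 + n/2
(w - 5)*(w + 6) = w^2 + w - 30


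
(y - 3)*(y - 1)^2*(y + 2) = y^4 - 3*y^3 - 3*y^2 + 11*y - 6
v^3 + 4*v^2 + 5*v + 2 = (v + 1)^2*(v + 2)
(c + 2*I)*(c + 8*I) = c^2 + 10*I*c - 16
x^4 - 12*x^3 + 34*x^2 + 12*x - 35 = (x - 7)*(x - 5)*(x - 1)*(x + 1)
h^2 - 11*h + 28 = (h - 7)*(h - 4)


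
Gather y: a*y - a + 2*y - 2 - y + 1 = -a + y*(a + 1) - 1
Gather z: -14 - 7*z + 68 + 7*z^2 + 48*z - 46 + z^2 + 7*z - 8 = 8*z^2 + 48*z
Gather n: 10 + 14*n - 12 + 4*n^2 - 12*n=4*n^2 + 2*n - 2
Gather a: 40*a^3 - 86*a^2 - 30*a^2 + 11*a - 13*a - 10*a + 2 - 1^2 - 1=40*a^3 - 116*a^2 - 12*a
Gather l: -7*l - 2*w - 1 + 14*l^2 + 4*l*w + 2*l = 14*l^2 + l*(4*w - 5) - 2*w - 1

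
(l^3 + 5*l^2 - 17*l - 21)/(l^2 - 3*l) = l + 8 + 7/l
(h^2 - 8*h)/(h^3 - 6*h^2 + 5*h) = (h - 8)/(h^2 - 6*h + 5)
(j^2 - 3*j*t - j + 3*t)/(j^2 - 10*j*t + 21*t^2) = (1 - j)/(-j + 7*t)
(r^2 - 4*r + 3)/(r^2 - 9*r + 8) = (r - 3)/(r - 8)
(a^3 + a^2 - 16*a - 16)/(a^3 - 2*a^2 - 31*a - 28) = (a - 4)/(a - 7)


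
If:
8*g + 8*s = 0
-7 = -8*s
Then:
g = -7/8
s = 7/8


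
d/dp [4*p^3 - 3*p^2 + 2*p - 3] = 12*p^2 - 6*p + 2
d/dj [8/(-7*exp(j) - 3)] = 56*exp(j)/(7*exp(j) + 3)^2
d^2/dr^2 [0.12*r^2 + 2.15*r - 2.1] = 0.240000000000000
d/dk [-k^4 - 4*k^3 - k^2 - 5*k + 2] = -4*k^3 - 12*k^2 - 2*k - 5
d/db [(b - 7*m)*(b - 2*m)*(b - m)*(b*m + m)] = m*(4*b^3 - 30*b^2*m + 3*b^2 + 46*b*m^2 - 20*b*m - 14*m^3 + 23*m^2)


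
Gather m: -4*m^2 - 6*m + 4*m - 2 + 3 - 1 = -4*m^2 - 2*m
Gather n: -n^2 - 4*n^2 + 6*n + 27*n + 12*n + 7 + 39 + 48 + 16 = -5*n^2 + 45*n + 110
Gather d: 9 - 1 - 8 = 0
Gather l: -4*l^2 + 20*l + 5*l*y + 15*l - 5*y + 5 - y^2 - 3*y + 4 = -4*l^2 + l*(5*y + 35) - y^2 - 8*y + 9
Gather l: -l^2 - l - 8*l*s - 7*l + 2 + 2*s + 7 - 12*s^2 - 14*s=-l^2 + l*(-8*s - 8) - 12*s^2 - 12*s + 9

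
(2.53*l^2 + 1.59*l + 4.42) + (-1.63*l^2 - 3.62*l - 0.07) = 0.9*l^2 - 2.03*l + 4.35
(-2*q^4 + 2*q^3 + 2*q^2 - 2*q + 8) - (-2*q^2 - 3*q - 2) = -2*q^4 + 2*q^3 + 4*q^2 + q + 10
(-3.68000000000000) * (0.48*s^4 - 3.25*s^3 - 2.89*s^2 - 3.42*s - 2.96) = -1.7664*s^4 + 11.96*s^3 + 10.6352*s^2 + 12.5856*s + 10.8928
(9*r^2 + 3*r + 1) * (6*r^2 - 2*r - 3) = 54*r^4 - 27*r^2 - 11*r - 3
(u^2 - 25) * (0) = 0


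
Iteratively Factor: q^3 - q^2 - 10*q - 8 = (q + 1)*(q^2 - 2*q - 8) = (q + 1)*(q + 2)*(q - 4)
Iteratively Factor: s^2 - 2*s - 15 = (s - 5)*(s + 3)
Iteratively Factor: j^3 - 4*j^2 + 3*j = (j - 1)*(j^2 - 3*j) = j*(j - 1)*(j - 3)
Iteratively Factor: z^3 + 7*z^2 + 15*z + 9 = (z + 3)*(z^2 + 4*z + 3) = (z + 1)*(z + 3)*(z + 3)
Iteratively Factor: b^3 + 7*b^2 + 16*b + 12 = (b + 2)*(b^2 + 5*b + 6) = (b + 2)*(b + 3)*(b + 2)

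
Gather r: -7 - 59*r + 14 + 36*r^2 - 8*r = 36*r^2 - 67*r + 7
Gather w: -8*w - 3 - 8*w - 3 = -16*w - 6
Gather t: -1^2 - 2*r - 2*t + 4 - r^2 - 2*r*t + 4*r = -r^2 + 2*r + t*(-2*r - 2) + 3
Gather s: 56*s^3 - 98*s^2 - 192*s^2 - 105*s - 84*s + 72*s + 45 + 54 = 56*s^3 - 290*s^2 - 117*s + 99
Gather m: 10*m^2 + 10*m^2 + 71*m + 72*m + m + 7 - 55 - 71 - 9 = 20*m^2 + 144*m - 128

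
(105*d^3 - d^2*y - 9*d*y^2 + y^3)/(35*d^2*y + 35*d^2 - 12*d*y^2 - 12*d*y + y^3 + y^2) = (3*d + y)/(y + 1)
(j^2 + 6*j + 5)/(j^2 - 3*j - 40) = (j + 1)/(j - 8)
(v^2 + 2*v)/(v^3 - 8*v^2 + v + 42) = v/(v^2 - 10*v + 21)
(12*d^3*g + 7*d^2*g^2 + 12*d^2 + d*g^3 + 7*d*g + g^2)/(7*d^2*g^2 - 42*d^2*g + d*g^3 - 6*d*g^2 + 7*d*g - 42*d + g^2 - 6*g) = (12*d^2 + 7*d*g + g^2)/(7*d*g - 42*d + g^2 - 6*g)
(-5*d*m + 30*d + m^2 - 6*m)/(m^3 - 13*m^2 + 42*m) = (-5*d + m)/(m*(m - 7))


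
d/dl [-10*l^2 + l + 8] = 1 - 20*l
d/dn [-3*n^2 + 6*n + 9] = 6 - 6*n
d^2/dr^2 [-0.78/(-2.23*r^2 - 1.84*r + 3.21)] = (-7.757724*r^2 - 6.400992*r + 0.78*(4.46*r + 1.84)*(8.92*r + 3.68) + 11.166948)/(2.23*r^2 + 1.84*r - 3.21)^3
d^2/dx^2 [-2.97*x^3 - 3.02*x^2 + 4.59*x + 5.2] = -17.82*x - 6.04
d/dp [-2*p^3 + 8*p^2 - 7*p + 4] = -6*p^2 + 16*p - 7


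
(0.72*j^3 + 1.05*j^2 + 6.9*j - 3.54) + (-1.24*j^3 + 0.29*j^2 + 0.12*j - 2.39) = -0.52*j^3 + 1.34*j^2 + 7.02*j - 5.93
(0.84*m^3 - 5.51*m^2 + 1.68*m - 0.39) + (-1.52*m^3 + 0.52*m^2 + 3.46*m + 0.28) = -0.68*m^3 - 4.99*m^2 + 5.14*m - 0.11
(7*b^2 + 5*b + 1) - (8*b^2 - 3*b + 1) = -b^2 + 8*b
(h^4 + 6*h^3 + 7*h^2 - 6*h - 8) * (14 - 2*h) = -2*h^5 + 2*h^4 + 70*h^3 + 110*h^2 - 68*h - 112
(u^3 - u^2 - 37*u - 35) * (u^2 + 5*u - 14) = u^5 + 4*u^4 - 56*u^3 - 206*u^2 + 343*u + 490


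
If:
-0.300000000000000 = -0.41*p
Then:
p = 0.73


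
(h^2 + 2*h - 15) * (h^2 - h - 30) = h^4 + h^3 - 47*h^2 - 45*h + 450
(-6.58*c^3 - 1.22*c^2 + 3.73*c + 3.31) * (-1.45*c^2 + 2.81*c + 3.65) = 9.541*c^5 - 16.7208*c^4 - 32.8537*c^3 + 1.2288*c^2 + 22.9156*c + 12.0815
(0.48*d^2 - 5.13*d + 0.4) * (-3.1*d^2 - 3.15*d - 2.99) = -1.488*d^4 + 14.391*d^3 + 13.4843*d^2 + 14.0787*d - 1.196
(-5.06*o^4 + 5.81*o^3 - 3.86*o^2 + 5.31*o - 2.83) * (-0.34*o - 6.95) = 1.7204*o^5 + 33.1916*o^4 - 39.0671*o^3 + 25.0216*o^2 - 35.9423*o + 19.6685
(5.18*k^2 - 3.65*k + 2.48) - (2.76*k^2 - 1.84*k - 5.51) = 2.42*k^2 - 1.81*k + 7.99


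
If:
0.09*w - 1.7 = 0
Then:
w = 18.89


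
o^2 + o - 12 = (o - 3)*(o + 4)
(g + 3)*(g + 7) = g^2 + 10*g + 21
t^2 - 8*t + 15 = (t - 5)*(t - 3)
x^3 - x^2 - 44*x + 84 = (x - 6)*(x - 2)*(x + 7)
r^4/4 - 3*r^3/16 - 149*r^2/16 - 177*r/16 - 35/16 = (r/4 + 1/4)*(r - 7)*(r + 1/4)*(r + 5)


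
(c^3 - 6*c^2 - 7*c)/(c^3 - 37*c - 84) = c*(c + 1)/(c^2 + 7*c + 12)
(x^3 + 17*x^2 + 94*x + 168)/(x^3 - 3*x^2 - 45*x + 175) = (x^2 + 10*x + 24)/(x^2 - 10*x + 25)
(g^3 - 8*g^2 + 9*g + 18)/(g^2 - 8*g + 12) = (g^2 - 2*g - 3)/(g - 2)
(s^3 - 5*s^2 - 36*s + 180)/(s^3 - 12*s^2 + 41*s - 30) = (s + 6)/(s - 1)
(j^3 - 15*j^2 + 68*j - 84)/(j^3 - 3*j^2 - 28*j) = (j^2 - 8*j + 12)/(j*(j + 4))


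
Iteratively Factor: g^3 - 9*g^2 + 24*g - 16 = (g - 4)*(g^2 - 5*g + 4) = (g - 4)^2*(g - 1)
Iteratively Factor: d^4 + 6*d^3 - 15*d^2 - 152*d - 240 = (d + 3)*(d^3 + 3*d^2 - 24*d - 80) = (d - 5)*(d + 3)*(d^2 + 8*d + 16) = (d - 5)*(d + 3)*(d + 4)*(d + 4)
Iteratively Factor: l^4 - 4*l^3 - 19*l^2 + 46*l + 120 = (l - 5)*(l^3 + l^2 - 14*l - 24) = (l - 5)*(l - 4)*(l^2 + 5*l + 6) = (l - 5)*(l - 4)*(l + 3)*(l + 2)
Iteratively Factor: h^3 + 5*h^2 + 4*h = (h + 1)*(h^2 + 4*h) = (h + 1)*(h + 4)*(h)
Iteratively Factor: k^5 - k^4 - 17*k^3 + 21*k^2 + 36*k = (k - 3)*(k^4 + 2*k^3 - 11*k^2 - 12*k) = (k - 3)^2*(k^3 + 5*k^2 + 4*k) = (k - 3)^2*(k + 1)*(k^2 + 4*k) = k*(k - 3)^2*(k + 1)*(k + 4)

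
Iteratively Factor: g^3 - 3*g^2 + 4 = (g - 2)*(g^2 - g - 2) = (g - 2)^2*(g + 1)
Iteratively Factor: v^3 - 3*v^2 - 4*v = (v - 4)*(v^2 + v) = (v - 4)*(v + 1)*(v)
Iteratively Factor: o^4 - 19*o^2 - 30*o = (o + 3)*(o^3 - 3*o^2 - 10*o) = o*(o + 3)*(o^2 - 3*o - 10) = o*(o - 5)*(o + 3)*(o + 2)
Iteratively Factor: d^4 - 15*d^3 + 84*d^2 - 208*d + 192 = (d - 4)*(d^3 - 11*d^2 + 40*d - 48) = (d - 4)^2*(d^2 - 7*d + 12) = (d - 4)^3*(d - 3)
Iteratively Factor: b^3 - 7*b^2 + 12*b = (b)*(b^2 - 7*b + 12) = b*(b - 4)*(b - 3)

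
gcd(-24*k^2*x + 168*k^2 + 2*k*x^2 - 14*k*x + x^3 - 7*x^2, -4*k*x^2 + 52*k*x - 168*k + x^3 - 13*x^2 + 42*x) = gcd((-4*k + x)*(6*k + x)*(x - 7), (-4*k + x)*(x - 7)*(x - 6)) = -4*k*x + 28*k + x^2 - 7*x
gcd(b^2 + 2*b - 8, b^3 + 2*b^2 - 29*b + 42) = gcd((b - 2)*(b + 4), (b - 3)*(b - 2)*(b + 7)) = b - 2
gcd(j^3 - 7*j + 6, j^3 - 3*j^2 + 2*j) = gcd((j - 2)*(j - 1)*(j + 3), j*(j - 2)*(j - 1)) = j^2 - 3*j + 2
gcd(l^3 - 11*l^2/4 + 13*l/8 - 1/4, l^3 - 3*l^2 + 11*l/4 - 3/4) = l - 1/2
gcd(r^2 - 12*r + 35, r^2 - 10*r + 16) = 1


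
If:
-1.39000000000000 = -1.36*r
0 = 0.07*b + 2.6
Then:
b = -37.14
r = 1.02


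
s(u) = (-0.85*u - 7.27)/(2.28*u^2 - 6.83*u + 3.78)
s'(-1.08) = -0.45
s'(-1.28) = -0.35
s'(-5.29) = -0.02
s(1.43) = 6.41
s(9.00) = -0.12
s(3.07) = -2.30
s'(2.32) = 810.25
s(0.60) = -15.47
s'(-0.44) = -1.28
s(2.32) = -44.80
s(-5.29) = -0.03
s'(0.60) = -127.68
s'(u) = (6.83 - 4.56*u)*(-0.85*u - 7.27)/(2.28*u^2 - 6.83*u + 3.78)^2 - 0.85/(2.28*u^2 - 6.83*u + 3.78) = (1.938*u^2 + 33.1512*u - 52.8671)/(5.1984*u^4 - 31.1448*u^3 + 63.8857*u^2 - 51.6348*u + 14.2884)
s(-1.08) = -0.46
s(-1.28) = -0.38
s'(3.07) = 3.63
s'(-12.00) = -0.00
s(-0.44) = -0.95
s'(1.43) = -0.85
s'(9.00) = 0.02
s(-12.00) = 0.01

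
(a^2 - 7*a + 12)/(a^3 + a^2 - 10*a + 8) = (a^2 - 7*a + 12)/(a^3 + a^2 - 10*a + 8)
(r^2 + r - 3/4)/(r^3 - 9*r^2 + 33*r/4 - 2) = (2*r + 3)/(2*r^2 - 17*r + 8)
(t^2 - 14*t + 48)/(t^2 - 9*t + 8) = (t - 6)/(t - 1)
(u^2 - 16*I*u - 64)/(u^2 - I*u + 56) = (u - 8*I)/(u + 7*I)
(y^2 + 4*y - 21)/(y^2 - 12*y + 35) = (y^2 + 4*y - 21)/(y^2 - 12*y + 35)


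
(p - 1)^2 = p^2 - 2*p + 1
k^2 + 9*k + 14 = (k + 2)*(k + 7)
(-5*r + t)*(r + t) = -5*r^2 - 4*r*t + t^2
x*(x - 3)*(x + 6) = x^3 + 3*x^2 - 18*x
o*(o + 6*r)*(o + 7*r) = o^3 + 13*o^2*r + 42*o*r^2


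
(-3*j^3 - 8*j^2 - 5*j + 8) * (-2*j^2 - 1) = 6*j^5 + 16*j^4 + 13*j^3 - 8*j^2 + 5*j - 8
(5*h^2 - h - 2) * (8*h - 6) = 40*h^3 - 38*h^2 - 10*h + 12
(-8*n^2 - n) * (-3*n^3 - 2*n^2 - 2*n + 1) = 24*n^5 + 19*n^4 + 18*n^3 - 6*n^2 - n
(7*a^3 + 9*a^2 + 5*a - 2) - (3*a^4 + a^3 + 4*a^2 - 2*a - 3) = -3*a^4 + 6*a^3 + 5*a^2 + 7*a + 1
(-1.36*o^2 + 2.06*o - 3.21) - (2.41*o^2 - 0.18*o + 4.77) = -3.77*o^2 + 2.24*o - 7.98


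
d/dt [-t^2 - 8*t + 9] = -2*t - 8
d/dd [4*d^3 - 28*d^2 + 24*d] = 12*d^2 - 56*d + 24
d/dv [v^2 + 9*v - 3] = 2*v + 9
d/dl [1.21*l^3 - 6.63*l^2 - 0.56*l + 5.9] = 3.63*l^2 - 13.26*l - 0.56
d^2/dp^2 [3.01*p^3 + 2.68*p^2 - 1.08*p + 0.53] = 18.06*p + 5.36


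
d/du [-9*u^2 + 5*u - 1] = 5 - 18*u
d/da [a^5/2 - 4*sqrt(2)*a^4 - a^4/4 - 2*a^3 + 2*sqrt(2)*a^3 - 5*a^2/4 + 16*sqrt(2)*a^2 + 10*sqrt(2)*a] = 5*a^4/2 - 16*sqrt(2)*a^3 - a^3 - 6*a^2 + 6*sqrt(2)*a^2 - 5*a/2 + 32*sqrt(2)*a + 10*sqrt(2)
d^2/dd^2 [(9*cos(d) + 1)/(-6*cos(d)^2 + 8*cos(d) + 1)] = (-729*(1 - cos(2*d))^2*cos(d) - 144*(1 - cos(2*d))^2 + 548*cos(d) - 476*cos(2*d) - 531*cos(3*d) + 162*cos(5*d) + 96)/(8*cos(d) - 3*cos(2*d) - 2)^3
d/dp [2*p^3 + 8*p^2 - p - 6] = 6*p^2 + 16*p - 1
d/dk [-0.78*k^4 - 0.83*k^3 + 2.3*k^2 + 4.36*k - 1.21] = -3.12*k^3 - 2.49*k^2 + 4.6*k + 4.36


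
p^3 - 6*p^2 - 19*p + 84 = (p - 7)*(p - 3)*(p + 4)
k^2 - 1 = (k - 1)*(k + 1)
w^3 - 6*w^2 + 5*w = w*(w - 5)*(w - 1)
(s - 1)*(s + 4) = s^2 + 3*s - 4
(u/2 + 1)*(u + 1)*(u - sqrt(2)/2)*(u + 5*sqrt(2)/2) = u^4/2 + sqrt(2)*u^3 + 3*u^3/2 - u^2/4 + 3*sqrt(2)*u^2 - 15*u/4 + 2*sqrt(2)*u - 5/2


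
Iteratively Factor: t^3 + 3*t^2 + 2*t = (t)*(t^2 + 3*t + 2) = t*(t + 2)*(t + 1)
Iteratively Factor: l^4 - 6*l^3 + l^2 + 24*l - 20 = (l - 1)*(l^3 - 5*l^2 - 4*l + 20) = (l - 1)*(l + 2)*(l^2 - 7*l + 10) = (l - 5)*(l - 1)*(l + 2)*(l - 2)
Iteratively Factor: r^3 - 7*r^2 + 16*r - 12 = (r - 2)*(r^2 - 5*r + 6) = (r - 2)^2*(r - 3)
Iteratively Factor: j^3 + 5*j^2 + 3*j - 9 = (j + 3)*(j^2 + 2*j - 3) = (j - 1)*(j + 3)*(j + 3)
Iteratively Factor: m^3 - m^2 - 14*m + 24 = (m - 3)*(m^2 + 2*m - 8) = (m - 3)*(m + 4)*(m - 2)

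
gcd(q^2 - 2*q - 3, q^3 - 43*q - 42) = q + 1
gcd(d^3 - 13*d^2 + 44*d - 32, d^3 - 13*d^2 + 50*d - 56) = d - 4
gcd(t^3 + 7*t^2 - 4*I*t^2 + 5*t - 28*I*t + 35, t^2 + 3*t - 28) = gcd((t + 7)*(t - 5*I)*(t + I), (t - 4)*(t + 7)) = t + 7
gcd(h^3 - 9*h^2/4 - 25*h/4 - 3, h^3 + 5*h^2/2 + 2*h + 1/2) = h + 1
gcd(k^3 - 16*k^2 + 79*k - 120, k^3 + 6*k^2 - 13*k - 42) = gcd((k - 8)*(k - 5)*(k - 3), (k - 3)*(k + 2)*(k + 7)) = k - 3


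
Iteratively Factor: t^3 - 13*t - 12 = (t + 3)*(t^2 - 3*t - 4) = (t + 1)*(t + 3)*(t - 4)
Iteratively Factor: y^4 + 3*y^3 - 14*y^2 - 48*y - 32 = (y - 4)*(y^3 + 7*y^2 + 14*y + 8) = (y - 4)*(y + 4)*(y^2 + 3*y + 2) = (y - 4)*(y + 2)*(y + 4)*(y + 1)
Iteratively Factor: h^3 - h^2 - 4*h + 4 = (h - 1)*(h^2 - 4) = (h - 1)*(h + 2)*(h - 2)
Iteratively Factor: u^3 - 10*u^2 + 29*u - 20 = (u - 5)*(u^2 - 5*u + 4) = (u - 5)*(u - 4)*(u - 1)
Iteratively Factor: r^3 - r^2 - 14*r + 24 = (r - 3)*(r^2 + 2*r - 8) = (r - 3)*(r + 4)*(r - 2)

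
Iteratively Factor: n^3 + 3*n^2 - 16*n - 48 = (n + 4)*(n^2 - n - 12) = (n - 4)*(n + 4)*(n + 3)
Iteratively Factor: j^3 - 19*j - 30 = (j + 2)*(j^2 - 2*j - 15) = (j + 2)*(j + 3)*(j - 5)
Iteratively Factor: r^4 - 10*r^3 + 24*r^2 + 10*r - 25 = (r - 1)*(r^3 - 9*r^2 + 15*r + 25) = (r - 1)*(r + 1)*(r^2 - 10*r + 25) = (r - 5)*(r - 1)*(r + 1)*(r - 5)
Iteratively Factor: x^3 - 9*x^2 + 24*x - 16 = (x - 1)*(x^2 - 8*x + 16) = (x - 4)*(x - 1)*(x - 4)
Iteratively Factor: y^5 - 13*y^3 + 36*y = (y + 2)*(y^4 - 2*y^3 - 9*y^2 + 18*y) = y*(y + 2)*(y^3 - 2*y^2 - 9*y + 18) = y*(y + 2)*(y + 3)*(y^2 - 5*y + 6) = y*(y - 3)*(y + 2)*(y + 3)*(y - 2)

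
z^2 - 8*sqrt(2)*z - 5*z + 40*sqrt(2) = (z - 5)*(z - 8*sqrt(2))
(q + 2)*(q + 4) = q^2 + 6*q + 8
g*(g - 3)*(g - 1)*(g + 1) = g^4 - 3*g^3 - g^2 + 3*g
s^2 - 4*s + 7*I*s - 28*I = (s - 4)*(s + 7*I)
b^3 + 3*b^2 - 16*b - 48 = (b - 4)*(b + 3)*(b + 4)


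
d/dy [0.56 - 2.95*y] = -2.95000000000000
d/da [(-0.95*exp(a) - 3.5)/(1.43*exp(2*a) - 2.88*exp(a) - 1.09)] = (1.3585*exp(2*a) + 10.01*exp(a) - 9.0445)*exp(a)/(2.0449*exp(4*a) - 8.2368*exp(3*a) + 5.177*exp(2*a) + 6.2784*exp(a) + 1.1881)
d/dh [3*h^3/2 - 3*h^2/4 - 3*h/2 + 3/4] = 9*h^2/2 - 3*h/2 - 3/2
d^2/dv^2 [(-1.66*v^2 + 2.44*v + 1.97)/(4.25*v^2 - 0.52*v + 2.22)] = (-2.8421709430404e-14*v^4 + 80.8078*v^3 + 307.47135*v^2 - 164.2506*v - 46.83734)/(76.765625*v^6 - 28.1775*v^5 + 123.74385*v^4 - 29.577808*v^3 + 64.637964*v^2 - 7.688304*v + 10.941048)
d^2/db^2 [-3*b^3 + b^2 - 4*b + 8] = 2 - 18*b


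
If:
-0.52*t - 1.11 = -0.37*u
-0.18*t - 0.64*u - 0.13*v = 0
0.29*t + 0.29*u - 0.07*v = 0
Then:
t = -1.49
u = 0.91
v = -2.41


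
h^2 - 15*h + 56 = (h - 8)*(h - 7)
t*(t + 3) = t^2 + 3*t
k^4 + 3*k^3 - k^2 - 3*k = k*(k - 1)*(k + 1)*(k + 3)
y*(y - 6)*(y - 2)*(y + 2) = y^4 - 6*y^3 - 4*y^2 + 24*y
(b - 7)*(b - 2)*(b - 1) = b^3 - 10*b^2 + 23*b - 14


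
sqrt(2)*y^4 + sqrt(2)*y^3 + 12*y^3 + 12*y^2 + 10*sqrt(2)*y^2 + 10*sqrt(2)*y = y*(y + sqrt(2))*(y + 5*sqrt(2))*(sqrt(2)*y + sqrt(2))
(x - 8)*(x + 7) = x^2 - x - 56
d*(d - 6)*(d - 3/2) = d^3 - 15*d^2/2 + 9*d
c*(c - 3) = c^2 - 3*c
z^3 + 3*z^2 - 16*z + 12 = (z - 2)*(z - 1)*(z + 6)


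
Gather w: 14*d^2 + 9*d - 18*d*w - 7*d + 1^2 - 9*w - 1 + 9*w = 14*d^2 - 18*d*w + 2*d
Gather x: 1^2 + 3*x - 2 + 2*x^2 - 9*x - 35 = 2*x^2 - 6*x - 36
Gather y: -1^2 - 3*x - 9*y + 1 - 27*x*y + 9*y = -27*x*y - 3*x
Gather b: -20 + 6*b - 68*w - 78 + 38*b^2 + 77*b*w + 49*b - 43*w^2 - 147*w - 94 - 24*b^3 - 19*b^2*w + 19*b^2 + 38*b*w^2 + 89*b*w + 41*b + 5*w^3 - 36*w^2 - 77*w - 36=-24*b^3 + b^2*(57 - 19*w) + b*(38*w^2 + 166*w + 96) + 5*w^3 - 79*w^2 - 292*w - 228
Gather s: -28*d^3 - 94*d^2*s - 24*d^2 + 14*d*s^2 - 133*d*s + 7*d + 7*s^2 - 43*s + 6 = -28*d^3 - 24*d^2 + 7*d + s^2*(14*d + 7) + s*(-94*d^2 - 133*d - 43) + 6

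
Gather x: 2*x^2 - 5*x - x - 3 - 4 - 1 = 2*x^2 - 6*x - 8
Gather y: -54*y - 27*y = -81*y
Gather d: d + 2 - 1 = d + 1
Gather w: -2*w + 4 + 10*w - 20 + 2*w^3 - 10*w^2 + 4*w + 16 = 2*w^3 - 10*w^2 + 12*w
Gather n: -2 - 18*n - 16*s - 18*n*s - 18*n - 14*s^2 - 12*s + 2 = n*(-18*s - 36) - 14*s^2 - 28*s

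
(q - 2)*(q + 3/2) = q^2 - q/2 - 3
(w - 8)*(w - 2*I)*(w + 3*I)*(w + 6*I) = w^4 - 8*w^3 + 7*I*w^3 - 56*I*w^2 + 36*I*w - 288*I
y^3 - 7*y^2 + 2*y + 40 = (y - 5)*(y - 4)*(y + 2)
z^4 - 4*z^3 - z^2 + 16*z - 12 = (z - 3)*(z - 2)*(z - 1)*(z + 2)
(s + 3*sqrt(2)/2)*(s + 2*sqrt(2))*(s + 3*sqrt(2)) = s^3 + 13*sqrt(2)*s^2/2 + 27*s + 18*sqrt(2)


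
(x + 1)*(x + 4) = x^2 + 5*x + 4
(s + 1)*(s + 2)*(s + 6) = s^3 + 9*s^2 + 20*s + 12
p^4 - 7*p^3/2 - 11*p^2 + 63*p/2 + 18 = (p - 4)*(p - 3)*(p + 1/2)*(p + 3)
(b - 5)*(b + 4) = b^2 - b - 20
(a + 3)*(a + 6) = a^2 + 9*a + 18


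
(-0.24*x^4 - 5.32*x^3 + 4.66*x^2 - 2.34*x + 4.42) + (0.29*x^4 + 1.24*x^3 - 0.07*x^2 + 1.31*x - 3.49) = 0.05*x^4 - 4.08*x^3 + 4.59*x^2 - 1.03*x + 0.93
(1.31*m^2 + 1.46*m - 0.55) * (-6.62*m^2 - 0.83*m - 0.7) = -8.6722*m^4 - 10.7525*m^3 + 1.5122*m^2 - 0.5655*m + 0.385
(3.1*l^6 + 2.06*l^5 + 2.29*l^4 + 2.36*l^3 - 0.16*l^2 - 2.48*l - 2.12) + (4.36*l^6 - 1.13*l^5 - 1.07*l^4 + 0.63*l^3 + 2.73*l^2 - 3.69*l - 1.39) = 7.46*l^6 + 0.93*l^5 + 1.22*l^4 + 2.99*l^3 + 2.57*l^2 - 6.17*l - 3.51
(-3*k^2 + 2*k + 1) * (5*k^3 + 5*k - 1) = -15*k^5 + 10*k^4 - 10*k^3 + 13*k^2 + 3*k - 1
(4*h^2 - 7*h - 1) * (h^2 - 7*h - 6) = 4*h^4 - 35*h^3 + 24*h^2 + 49*h + 6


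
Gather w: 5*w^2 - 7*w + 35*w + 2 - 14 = 5*w^2 + 28*w - 12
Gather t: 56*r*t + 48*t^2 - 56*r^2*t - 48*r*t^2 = t^2*(48 - 48*r) + t*(-56*r^2 + 56*r)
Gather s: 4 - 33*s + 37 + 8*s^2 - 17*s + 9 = 8*s^2 - 50*s + 50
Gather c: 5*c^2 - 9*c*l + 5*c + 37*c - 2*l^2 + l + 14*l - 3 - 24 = 5*c^2 + c*(42 - 9*l) - 2*l^2 + 15*l - 27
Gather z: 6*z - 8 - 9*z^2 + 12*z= -9*z^2 + 18*z - 8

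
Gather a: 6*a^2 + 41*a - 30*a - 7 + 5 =6*a^2 + 11*a - 2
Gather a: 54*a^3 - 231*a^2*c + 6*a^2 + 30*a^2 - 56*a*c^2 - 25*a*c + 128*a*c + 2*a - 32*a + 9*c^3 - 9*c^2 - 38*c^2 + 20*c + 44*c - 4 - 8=54*a^3 + a^2*(36 - 231*c) + a*(-56*c^2 + 103*c - 30) + 9*c^3 - 47*c^2 + 64*c - 12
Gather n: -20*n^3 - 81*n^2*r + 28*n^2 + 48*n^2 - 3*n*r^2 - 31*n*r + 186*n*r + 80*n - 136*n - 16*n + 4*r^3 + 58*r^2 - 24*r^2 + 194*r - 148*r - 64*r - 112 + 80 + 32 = -20*n^3 + n^2*(76 - 81*r) + n*(-3*r^2 + 155*r - 72) + 4*r^3 + 34*r^2 - 18*r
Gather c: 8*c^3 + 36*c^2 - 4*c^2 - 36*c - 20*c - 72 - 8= 8*c^3 + 32*c^2 - 56*c - 80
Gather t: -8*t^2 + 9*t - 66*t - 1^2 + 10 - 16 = -8*t^2 - 57*t - 7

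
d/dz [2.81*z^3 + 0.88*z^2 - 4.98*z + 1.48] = 8.43*z^2 + 1.76*z - 4.98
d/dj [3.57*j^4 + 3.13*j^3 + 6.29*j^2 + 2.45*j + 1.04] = 14.28*j^3 + 9.39*j^2 + 12.58*j + 2.45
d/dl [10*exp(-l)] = -10*exp(-l)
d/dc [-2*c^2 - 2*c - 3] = -4*c - 2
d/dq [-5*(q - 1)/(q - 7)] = 30/(q - 7)^2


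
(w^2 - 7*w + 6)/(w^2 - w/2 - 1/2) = 2*(w - 6)/(2*w + 1)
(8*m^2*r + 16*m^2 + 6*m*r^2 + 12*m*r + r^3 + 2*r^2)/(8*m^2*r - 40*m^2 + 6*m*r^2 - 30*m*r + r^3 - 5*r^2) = (r + 2)/(r - 5)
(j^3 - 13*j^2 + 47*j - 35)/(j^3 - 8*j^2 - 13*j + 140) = (j - 1)/(j + 4)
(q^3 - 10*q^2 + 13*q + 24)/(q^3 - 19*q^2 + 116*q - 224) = (q^2 - 2*q - 3)/(q^2 - 11*q + 28)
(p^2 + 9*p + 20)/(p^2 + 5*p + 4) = (p + 5)/(p + 1)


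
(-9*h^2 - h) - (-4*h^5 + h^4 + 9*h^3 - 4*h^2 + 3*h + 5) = 4*h^5 - h^4 - 9*h^3 - 5*h^2 - 4*h - 5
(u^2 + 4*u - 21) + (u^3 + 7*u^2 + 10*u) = u^3 + 8*u^2 + 14*u - 21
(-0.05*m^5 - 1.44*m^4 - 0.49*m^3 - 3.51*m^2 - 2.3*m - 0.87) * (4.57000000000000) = -0.2285*m^5 - 6.5808*m^4 - 2.2393*m^3 - 16.0407*m^2 - 10.511*m - 3.9759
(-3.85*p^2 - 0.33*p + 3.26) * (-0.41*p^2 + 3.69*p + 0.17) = 1.5785*p^4 - 14.0712*p^3 - 3.2088*p^2 + 11.9733*p + 0.5542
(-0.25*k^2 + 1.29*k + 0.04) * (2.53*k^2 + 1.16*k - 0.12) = -0.6325*k^4 + 2.9737*k^3 + 1.6276*k^2 - 0.1084*k - 0.0048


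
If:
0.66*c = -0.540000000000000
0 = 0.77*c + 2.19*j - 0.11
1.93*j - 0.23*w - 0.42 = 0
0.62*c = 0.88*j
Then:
No Solution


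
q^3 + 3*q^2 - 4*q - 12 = (q - 2)*(q + 2)*(q + 3)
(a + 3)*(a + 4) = a^2 + 7*a + 12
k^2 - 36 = (k - 6)*(k + 6)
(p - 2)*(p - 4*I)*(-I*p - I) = -I*p^3 - 4*p^2 + I*p^2 + 4*p + 2*I*p + 8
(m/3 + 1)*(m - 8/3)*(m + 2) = m^3/3 + 7*m^2/9 - 22*m/9 - 16/3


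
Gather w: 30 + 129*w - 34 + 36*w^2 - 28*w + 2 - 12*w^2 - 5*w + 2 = 24*w^2 + 96*w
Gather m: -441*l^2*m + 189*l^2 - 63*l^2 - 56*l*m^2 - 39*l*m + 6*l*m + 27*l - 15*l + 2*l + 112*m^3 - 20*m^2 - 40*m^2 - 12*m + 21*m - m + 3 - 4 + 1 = 126*l^2 + 14*l + 112*m^3 + m^2*(-56*l - 60) + m*(-441*l^2 - 33*l + 8)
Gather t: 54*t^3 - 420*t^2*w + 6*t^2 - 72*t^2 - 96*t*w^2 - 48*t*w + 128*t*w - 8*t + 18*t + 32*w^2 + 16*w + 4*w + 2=54*t^3 + t^2*(-420*w - 66) + t*(-96*w^2 + 80*w + 10) + 32*w^2 + 20*w + 2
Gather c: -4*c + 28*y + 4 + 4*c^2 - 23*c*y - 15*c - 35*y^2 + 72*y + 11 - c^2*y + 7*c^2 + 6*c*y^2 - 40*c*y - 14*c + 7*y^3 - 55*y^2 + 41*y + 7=c^2*(11 - y) + c*(6*y^2 - 63*y - 33) + 7*y^3 - 90*y^2 + 141*y + 22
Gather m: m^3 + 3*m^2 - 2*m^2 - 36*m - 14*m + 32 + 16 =m^3 + m^2 - 50*m + 48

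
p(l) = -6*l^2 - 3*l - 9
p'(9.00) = -111.00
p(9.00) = -522.00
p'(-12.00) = 141.00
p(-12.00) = -837.00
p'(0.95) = -14.40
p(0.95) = -17.26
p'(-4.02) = 45.24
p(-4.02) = -93.90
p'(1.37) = -19.44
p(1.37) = -24.37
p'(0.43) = -8.16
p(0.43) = -11.40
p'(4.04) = -51.48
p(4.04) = -119.05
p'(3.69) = -47.28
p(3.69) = -101.77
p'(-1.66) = 16.92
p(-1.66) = -20.55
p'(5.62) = -70.44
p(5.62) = -215.37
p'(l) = -12*l - 3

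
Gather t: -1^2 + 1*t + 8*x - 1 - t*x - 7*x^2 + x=t*(1 - x) - 7*x^2 + 9*x - 2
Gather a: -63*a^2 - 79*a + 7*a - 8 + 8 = -63*a^2 - 72*a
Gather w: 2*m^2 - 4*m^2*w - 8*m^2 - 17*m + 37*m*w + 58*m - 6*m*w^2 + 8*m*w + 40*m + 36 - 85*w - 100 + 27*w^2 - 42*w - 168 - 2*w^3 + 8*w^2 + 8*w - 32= -6*m^2 + 81*m - 2*w^3 + w^2*(35 - 6*m) + w*(-4*m^2 + 45*m - 119) - 264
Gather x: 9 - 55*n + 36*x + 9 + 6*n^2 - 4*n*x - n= 6*n^2 - 56*n + x*(36 - 4*n) + 18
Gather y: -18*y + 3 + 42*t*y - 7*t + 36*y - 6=-7*t + y*(42*t + 18) - 3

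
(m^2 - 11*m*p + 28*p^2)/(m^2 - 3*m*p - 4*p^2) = (m - 7*p)/(m + p)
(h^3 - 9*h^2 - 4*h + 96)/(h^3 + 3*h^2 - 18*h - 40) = (h^2 - 5*h - 24)/(h^2 + 7*h + 10)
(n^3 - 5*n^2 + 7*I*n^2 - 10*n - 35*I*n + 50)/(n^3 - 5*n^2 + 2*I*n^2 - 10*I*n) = (n + 5*I)/n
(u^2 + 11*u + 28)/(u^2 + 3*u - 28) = (u + 4)/(u - 4)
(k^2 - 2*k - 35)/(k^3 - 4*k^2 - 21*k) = (k + 5)/(k*(k + 3))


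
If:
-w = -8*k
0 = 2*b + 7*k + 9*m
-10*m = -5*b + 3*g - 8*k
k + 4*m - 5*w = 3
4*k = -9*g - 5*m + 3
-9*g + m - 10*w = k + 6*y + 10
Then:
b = 2418/7411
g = 2776/7411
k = -579/7411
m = -87/7411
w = -4632/7411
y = -26141/22233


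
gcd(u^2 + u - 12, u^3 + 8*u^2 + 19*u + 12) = u + 4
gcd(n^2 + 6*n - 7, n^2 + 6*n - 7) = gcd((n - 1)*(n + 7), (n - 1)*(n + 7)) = n^2 + 6*n - 7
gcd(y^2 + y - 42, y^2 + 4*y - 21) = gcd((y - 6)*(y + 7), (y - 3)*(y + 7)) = y + 7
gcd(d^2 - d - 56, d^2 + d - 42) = d + 7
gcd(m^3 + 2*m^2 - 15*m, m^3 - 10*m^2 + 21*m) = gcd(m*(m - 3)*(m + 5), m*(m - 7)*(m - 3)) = m^2 - 3*m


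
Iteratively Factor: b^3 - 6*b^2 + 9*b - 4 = (b - 4)*(b^2 - 2*b + 1) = (b - 4)*(b - 1)*(b - 1)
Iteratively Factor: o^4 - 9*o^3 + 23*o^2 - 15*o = (o - 3)*(o^3 - 6*o^2 + 5*o) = (o - 5)*(o - 3)*(o^2 - o) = (o - 5)*(o - 3)*(o - 1)*(o)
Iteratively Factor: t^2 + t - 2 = (t - 1)*(t + 2)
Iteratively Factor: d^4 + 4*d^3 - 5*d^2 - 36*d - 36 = (d - 3)*(d^3 + 7*d^2 + 16*d + 12) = (d - 3)*(d + 2)*(d^2 + 5*d + 6) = (d - 3)*(d + 2)*(d + 3)*(d + 2)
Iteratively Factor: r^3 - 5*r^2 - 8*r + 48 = (r + 3)*(r^2 - 8*r + 16) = (r - 4)*(r + 3)*(r - 4)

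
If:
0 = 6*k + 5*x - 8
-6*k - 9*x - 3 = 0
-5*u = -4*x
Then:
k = 29/8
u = -11/5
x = -11/4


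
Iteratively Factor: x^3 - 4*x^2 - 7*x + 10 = (x + 2)*(x^2 - 6*x + 5) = (x - 1)*(x + 2)*(x - 5)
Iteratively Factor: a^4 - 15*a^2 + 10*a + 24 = (a + 1)*(a^3 - a^2 - 14*a + 24) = (a - 3)*(a + 1)*(a^2 + 2*a - 8) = (a - 3)*(a - 2)*(a + 1)*(a + 4)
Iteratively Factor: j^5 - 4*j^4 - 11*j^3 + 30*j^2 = (j + 3)*(j^4 - 7*j^3 + 10*j^2) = (j - 5)*(j + 3)*(j^3 - 2*j^2) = (j - 5)*(j - 2)*(j + 3)*(j^2) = j*(j - 5)*(j - 2)*(j + 3)*(j)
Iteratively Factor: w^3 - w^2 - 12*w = (w - 4)*(w^2 + 3*w) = (w - 4)*(w + 3)*(w)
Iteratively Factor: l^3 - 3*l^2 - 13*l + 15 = (l - 1)*(l^2 - 2*l - 15) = (l - 5)*(l - 1)*(l + 3)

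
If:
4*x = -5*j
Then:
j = -4*x/5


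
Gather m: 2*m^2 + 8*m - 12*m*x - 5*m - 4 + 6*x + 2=2*m^2 + m*(3 - 12*x) + 6*x - 2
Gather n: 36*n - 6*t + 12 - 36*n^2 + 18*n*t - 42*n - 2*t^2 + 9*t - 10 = -36*n^2 + n*(18*t - 6) - 2*t^2 + 3*t + 2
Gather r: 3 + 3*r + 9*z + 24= 3*r + 9*z + 27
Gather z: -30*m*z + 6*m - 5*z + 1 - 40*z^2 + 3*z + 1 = 6*m - 40*z^2 + z*(-30*m - 2) + 2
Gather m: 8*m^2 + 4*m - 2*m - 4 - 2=8*m^2 + 2*m - 6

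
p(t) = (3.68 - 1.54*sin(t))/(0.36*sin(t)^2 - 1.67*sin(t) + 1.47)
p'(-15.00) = -0.60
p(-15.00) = 1.73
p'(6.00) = 1.16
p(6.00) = 2.09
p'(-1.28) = 0.17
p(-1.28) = 1.52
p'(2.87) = -2.82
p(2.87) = 3.12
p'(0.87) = 8.62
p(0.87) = 6.20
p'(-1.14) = 0.26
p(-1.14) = 1.55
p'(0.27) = 2.81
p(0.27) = 3.11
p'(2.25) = -8.97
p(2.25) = 6.39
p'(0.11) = 2.15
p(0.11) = 2.72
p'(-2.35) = -0.53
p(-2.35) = 1.68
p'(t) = (3.68 - 1.54*sin(t))*(-0.72*sin(t)*cos(t) + 1.67*cos(t))/(0.36*sin(t)^2 - 1.67*sin(t) + 1.47)^2 - 1.54*cos(t)/(0.36*sin(t)^2 - 1.67*sin(t) + 1.47)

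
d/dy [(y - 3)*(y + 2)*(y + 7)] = 3*y^2 + 12*y - 13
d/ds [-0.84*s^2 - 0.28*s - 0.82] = -1.68*s - 0.28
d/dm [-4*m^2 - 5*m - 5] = -8*m - 5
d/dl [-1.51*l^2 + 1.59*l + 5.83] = 1.59 - 3.02*l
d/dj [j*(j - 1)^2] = (j - 1)*(3*j - 1)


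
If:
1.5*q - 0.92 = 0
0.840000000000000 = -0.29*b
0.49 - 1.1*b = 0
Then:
No Solution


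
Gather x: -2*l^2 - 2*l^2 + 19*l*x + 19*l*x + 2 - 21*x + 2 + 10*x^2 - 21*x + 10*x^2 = -4*l^2 + 20*x^2 + x*(38*l - 42) + 4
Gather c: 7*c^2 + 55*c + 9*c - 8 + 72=7*c^2 + 64*c + 64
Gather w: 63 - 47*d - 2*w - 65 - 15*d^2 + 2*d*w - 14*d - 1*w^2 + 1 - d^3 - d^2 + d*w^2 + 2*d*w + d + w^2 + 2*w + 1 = -d^3 - 16*d^2 + d*w^2 + 4*d*w - 60*d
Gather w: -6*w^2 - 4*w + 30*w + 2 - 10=-6*w^2 + 26*w - 8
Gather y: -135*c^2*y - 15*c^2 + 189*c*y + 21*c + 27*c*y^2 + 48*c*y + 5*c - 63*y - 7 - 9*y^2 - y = -15*c^2 + 26*c + y^2*(27*c - 9) + y*(-135*c^2 + 237*c - 64) - 7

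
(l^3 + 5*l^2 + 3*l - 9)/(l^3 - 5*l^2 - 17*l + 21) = (l + 3)/(l - 7)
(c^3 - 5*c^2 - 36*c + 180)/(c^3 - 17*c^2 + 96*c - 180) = (c + 6)/(c - 6)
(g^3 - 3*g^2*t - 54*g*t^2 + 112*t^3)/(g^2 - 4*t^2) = (g^2 - g*t - 56*t^2)/(g + 2*t)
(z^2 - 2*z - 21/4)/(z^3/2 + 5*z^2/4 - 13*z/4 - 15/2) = (4*z^2 - 8*z - 21)/(2*z^3 + 5*z^2 - 13*z - 30)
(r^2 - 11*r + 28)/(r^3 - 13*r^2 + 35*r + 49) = (r - 4)/(r^2 - 6*r - 7)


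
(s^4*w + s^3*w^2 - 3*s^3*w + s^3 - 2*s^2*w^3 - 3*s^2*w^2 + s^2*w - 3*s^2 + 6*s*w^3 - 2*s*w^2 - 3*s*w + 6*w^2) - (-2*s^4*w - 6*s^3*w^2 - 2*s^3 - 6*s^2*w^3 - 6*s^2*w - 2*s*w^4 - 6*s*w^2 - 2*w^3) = 3*s^4*w + 7*s^3*w^2 - 3*s^3*w + 3*s^3 + 4*s^2*w^3 - 3*s^2*w^2 + 7*s^2*w - 3*s^2 + 2*s*w^4 + 6*s*w^3 + 4*s*w^2 - 3*s*w + 2*w^3 + 6*w^2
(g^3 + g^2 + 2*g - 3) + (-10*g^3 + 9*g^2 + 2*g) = -9*g^3 + 10*g^2 + 4*g - 3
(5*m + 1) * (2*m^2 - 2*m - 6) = 10*m^3 - 8*m^2 - 32*m - 6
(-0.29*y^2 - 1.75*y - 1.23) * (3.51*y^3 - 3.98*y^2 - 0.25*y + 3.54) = -1.0179*y^5 - 4.9883*y^4 + 2.7202*y^3 + 4.3063*y^2 - 5.8875*y - 4.3542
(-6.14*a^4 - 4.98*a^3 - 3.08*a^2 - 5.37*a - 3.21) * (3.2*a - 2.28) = -19.648*a^5 - 1.9368*a^4 + 1.4984*a^3 - 10.1616*a^2 + 1.9716*a + 7.3188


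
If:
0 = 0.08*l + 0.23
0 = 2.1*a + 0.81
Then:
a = -0.39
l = -2.88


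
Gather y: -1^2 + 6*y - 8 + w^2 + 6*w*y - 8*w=w^2 - 8*w + y*(6*w + 6) - 9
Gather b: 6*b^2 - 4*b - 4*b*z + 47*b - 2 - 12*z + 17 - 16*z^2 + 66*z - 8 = 6*b^2 + b*(43 - 4*z) - 16*z^2 + 54*z + 7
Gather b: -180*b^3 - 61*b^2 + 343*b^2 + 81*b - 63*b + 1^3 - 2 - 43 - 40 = -180*b^3 + 282*b^2 + 18*b - 84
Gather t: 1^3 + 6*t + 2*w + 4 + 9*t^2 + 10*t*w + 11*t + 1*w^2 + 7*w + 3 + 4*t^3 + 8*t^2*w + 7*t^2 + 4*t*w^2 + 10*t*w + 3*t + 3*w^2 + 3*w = 4*t^3 + t^2*(8*w + 16) + t*(4*w^2 + 20*w + 20) + 4*w^2 + 12*w + 8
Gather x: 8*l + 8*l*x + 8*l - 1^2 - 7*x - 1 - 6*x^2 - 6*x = 16*l - 6*x^2 + x*(8*l - 13) - 2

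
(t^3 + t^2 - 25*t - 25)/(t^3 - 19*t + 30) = (t^2 - 4*t - 5)/(t^2 - 5*t + 6)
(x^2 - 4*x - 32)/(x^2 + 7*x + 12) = (x - 8)/(x + 3)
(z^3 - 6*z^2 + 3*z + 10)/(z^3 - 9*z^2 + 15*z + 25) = (z - 2)/(z - 5)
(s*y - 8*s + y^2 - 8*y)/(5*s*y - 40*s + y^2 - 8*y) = (s + y)/(5*s + y)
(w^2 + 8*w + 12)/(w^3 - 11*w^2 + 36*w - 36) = (w^2 + 8*w + 12)/(w^3 - 11*w^2 + 36*w - 36)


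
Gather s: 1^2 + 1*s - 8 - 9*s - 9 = -8*s - 16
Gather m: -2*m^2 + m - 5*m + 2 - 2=-2*m^2 - 4*m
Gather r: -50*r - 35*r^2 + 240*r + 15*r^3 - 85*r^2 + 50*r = 15*r^3 - 120*r^2 + 240*r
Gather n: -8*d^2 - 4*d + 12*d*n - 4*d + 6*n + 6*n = -8*d^2 - 8*d + n*(12*d + 12)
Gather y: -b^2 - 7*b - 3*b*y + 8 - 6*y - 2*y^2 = -b^2 - 7*b - 2*y^2 + y*(-3*b - 6) + 8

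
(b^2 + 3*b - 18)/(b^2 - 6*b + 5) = (b^2 + 3*b - 18)/(b^2 - 6*b + 5)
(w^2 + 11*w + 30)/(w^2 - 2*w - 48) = (w + 5)/(w - 8)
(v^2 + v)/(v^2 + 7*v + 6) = v/(v + 6)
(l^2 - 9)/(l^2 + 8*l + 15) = (l - 3)/(l + 5)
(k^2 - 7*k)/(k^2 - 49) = k/(k + 7)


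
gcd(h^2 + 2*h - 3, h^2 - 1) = h - 1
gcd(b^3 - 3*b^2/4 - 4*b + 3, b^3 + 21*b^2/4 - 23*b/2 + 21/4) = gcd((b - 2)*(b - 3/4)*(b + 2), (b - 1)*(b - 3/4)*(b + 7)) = b - 3/4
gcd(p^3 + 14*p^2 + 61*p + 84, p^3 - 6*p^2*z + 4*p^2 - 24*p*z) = p + 4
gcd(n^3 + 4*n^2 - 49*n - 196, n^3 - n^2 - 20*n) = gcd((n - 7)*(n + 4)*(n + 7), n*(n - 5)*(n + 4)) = n + 4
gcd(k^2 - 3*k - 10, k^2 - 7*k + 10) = k - 5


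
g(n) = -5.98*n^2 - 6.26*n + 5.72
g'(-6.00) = 65.50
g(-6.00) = -172.00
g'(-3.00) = 29.62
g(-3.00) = -29.32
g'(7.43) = -95.12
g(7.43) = -370.92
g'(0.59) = -13.32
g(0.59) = -0.06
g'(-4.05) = 42.18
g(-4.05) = -67.01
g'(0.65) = -14.03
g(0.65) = -0.88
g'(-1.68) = 13.83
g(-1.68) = -0.64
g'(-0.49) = -0.40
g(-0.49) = 7.35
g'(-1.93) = 16.82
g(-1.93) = -4.47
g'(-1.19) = 7.97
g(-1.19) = 4.70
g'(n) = -11.96*n - 6.26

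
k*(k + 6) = k^2 + 6*k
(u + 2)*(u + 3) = u^2 + 5*u + 6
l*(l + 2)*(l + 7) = l^3 + 9*l^2 + 14*l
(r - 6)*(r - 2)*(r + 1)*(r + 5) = r^4 - 2*r^3 - 31*r^2 + 32*r + 60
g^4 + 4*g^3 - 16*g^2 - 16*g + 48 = (g - 2)^2*(g + 2)*(g + 6)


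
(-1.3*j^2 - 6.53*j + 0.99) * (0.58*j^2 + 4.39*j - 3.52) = -0.754*j^4 - 9.4944*j^3 - 23.5165*j^2 + 27.3317*j - 3.4848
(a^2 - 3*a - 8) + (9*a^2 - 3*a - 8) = 10*a^2 - 6*a - 16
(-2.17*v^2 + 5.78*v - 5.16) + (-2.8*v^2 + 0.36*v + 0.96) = -4.97*v^2 + 6.14*v - 4.2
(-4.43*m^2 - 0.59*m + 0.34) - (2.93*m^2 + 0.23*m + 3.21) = -7.36*m^2 - 0.82*m - 2.87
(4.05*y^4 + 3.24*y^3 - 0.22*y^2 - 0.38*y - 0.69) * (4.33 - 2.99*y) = -12.1095*y^5 + 7.8489*y^4 + 14.687*y^3 + 0.1836*y^2 + 0.4177*y - 2.9877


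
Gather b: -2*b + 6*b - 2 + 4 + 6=4*b + 8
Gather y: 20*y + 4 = 20*y + 4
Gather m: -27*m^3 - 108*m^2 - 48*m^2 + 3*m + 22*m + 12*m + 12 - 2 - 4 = -27*m^3 - 156*m^2 + 37*m + 6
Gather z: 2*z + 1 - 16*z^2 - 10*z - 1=-16*z^2 - 8*z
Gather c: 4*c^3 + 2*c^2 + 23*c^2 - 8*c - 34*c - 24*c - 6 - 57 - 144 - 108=4*c^3 + 25*c^2 - 66*c - 315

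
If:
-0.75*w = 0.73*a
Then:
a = -1.02739726027397*w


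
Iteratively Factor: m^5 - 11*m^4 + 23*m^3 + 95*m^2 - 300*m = (m)*(m^4 - 11*m^3 + 23*m^2 + 95*m - 300) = m*(m - 4)*(m^3 - 7*m^2 - 5*m + 75) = m*(m - 4)*(m + 3)*(m^2 - 10*m + 25) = m*(m - 5)*(m - 4)*(m + 3)*(m - 5)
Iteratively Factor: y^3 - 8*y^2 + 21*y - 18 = (y - 3)*(y^2 - 5*y + 6) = (y - 3)*(y - 2)*(y - 3)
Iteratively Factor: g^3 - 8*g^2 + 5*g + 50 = (g - 5)*(g^2 - 3*g - 10) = (g - 5)^2*(g + 2)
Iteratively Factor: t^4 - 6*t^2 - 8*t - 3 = (t - 3)*(t^3 + 3*t^2 + 3*t + 1) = (t - 3)*(t + 1)*(t^2 + 2*t + 1) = (t - 3)*(t + 1)^2*(t + 1)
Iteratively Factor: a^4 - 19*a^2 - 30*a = (a + 2)*(a^3 - 2*a^2 - 15*a) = (a - 5)*(a + 2)*(a^2 + 3*a) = (a - 5)*(a + 2)*(a + 3)*(a)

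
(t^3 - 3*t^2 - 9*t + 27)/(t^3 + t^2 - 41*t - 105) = (t^2 - 6*t + 9)/(t^2 - 2*t - 35)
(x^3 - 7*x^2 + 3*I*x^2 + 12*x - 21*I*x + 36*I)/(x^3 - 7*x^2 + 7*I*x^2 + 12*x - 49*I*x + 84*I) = (x + 3*I)/(x + 7*I)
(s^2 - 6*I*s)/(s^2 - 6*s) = (s - 6*I)/(s - 6)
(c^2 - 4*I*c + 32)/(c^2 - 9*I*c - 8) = (c + 4*I)/(c - I)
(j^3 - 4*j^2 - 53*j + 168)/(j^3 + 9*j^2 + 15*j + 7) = (j^2 - 11*j + 24)/(j^2 + 2*j + 1)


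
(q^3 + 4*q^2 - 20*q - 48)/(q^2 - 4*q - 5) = (-q^3 - 4*q^2 + 20*q + 48)/(-q^2 + 4*q + 5)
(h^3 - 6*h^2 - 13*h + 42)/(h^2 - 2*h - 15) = (h^2 - 9*h + 14)/(h - 5)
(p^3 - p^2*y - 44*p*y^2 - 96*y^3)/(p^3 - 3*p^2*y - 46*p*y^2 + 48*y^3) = (-p^2 - 7*p*y - 12*y^2)/(-p^2 - 5*p*y + 6*y^2)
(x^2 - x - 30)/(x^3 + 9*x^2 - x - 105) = (x - 6)/(x^2 + 4*x - 21)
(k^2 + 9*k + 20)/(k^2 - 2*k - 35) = (k + 4)/(k - 7)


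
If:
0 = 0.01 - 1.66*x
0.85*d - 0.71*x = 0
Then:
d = 0.01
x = 0.01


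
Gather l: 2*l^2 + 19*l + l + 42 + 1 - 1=2*l^2 + 20*l + 42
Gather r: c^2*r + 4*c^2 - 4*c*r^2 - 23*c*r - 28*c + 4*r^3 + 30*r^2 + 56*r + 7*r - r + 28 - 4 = 4*c^2 - 28*c + 4*r^3 + r^2*(30 - 4*c) + r*(c^2 - 23*c + 62) + 24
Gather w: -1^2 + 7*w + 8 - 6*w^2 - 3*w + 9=-6*w^2 + 4*w + 16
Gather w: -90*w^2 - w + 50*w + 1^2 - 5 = -90*w^2 + 49*w - 4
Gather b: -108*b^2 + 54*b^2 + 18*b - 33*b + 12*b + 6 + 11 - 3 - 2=-54*b^2 - 3*b + 12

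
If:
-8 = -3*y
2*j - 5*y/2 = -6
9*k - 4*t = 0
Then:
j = 1/3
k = 4*t/9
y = 8/3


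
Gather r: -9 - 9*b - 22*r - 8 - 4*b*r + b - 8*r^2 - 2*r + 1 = -8*b - 8*r^2 + r*(-4*b - 24) - 16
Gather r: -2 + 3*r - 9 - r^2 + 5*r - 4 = -r^2 + 8*r - 15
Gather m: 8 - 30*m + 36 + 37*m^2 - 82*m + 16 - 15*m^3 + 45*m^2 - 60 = -15*m^3 + 82*m^2 - 112*m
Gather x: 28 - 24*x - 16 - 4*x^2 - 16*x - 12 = -4*x^2 - 40*x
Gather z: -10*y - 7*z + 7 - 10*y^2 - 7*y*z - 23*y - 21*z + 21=-10*y^2 - 33*y + z*(-7*y - 28) + 28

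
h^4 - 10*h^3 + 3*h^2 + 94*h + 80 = (h - 8)*(h - 5)*(h + 1)*(h + 2)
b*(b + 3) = b^2 + 3*b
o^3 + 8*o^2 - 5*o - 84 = (o - 3)*(o + 4)*(o + 7)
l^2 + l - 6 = (l - 2)*(l + 3)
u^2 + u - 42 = (u - 6)*(u + 7)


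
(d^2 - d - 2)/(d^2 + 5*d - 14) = (d + 1)/(d + 7)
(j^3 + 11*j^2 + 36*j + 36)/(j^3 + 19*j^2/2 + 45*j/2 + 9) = 2*(j + 2)/(2*j + 1)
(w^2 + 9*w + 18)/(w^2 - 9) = (w + 6)/(w - 3)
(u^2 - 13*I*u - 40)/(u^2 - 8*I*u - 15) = (u - 8*I)/(u - 3*I)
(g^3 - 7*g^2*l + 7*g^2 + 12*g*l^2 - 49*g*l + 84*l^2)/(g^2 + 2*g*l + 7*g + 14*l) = (g^2 - 7*g*l + 12*l^2)/(g + 2*l)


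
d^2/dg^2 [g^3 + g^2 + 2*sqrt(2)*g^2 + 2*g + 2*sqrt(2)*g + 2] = 6*g + 2 + 4*sqrt(2)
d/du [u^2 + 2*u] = 2*u + 2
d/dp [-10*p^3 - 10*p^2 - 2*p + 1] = -30*p^2 - 20*p - 2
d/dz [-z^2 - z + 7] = -2*z - 1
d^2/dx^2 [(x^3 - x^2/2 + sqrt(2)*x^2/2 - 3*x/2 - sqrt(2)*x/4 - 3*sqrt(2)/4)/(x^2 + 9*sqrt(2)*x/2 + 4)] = (16*sqrt(2)*x^3 + 244*x^3 + 48*x^2 + 366*sqrt(2)*x^2 + 24*sqrt(2)*x + 366*x + 8 + 61*sqrt(2))/(4*x^6 + 54*sqrt(2)*x^5 + 534*x^4 + 1161*sqrt(2)*x^3 + 2136*x^2 + 864*sqrt(2)*x + 256)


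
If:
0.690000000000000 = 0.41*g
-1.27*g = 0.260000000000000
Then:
No Solution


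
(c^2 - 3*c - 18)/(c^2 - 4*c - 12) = (c + 3)/(c + 2)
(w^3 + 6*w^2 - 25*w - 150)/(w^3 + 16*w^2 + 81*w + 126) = (w^2 - 25)/(w^2 + 10*w + 21)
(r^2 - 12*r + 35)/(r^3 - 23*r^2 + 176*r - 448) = (r - 5)/(r^2 - 16*r + 64)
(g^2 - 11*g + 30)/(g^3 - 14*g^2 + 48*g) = (g - 5)/(g*(g - 8))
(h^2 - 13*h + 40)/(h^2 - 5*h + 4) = (h^2 - 13*h + 40)/(h^2 - 5*h + 4)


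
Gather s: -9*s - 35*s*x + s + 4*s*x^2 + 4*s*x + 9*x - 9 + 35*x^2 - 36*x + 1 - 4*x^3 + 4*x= s*(4*x^2 - 31*x - 8) - 4*x^3 + 35*x^2 - 23*x - 8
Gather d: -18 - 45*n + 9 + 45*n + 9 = 0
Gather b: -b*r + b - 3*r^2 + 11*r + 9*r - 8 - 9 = b*(1 - r) - 3*r^2 + 20*r - 17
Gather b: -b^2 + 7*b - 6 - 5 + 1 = -b^2 + 7*b - 10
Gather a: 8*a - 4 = 8*a - 4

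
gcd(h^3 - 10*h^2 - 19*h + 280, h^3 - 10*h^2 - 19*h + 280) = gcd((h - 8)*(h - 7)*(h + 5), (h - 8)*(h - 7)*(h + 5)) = h^3 - 10*h^2 - 19*h + 280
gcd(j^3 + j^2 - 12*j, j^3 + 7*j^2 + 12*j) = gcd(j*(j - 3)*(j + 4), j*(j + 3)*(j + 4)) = j^2 + 4*j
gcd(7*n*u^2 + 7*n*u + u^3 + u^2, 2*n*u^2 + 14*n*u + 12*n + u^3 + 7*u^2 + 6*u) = u + 1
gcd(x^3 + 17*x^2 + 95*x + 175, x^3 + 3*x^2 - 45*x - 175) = x^2 + 10*x + 25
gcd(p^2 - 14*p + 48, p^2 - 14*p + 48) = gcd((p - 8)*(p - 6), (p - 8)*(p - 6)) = p^2 - 14*p + 48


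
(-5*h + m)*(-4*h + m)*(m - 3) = 20*h^2*m - 60*h^2 - 9*h*m^2 + 27*h*m + m^3 - 3*m^2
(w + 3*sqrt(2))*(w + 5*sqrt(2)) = w^2 + 8*sqrt(2)*w + 30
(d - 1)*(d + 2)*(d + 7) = d^3 + 8*d^2 + 5*d - 14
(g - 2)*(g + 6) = g^2 + 4*g - 12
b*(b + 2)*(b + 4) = b^3 + 6*b^2 + 8*b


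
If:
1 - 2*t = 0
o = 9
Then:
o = 9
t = 1/2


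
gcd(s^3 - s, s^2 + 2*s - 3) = s - 1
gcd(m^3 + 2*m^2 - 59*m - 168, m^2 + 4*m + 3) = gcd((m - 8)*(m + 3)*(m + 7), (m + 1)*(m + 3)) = m + 3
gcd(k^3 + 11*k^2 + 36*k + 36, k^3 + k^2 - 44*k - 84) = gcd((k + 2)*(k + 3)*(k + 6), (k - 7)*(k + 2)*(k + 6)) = k^2 + 8*k + 12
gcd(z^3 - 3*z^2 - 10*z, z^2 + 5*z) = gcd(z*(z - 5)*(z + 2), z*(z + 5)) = z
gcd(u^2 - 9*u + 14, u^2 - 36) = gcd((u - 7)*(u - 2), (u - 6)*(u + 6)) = 1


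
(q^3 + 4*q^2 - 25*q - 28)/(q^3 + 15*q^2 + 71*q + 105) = (q^2 - 3*q - 4)/(q^2 + 8*q + 15)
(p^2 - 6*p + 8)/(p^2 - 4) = (p - 4)/(p + 2)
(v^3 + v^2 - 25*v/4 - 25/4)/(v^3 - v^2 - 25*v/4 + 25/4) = (v + 1)/(v - 1)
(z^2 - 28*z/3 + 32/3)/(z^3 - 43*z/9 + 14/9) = 3*(3*z^2 - 28*z + 32)/(9*z^3 - 43*z + 14)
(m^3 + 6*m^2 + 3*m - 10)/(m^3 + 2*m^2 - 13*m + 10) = (m + 2)/(m - 2)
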